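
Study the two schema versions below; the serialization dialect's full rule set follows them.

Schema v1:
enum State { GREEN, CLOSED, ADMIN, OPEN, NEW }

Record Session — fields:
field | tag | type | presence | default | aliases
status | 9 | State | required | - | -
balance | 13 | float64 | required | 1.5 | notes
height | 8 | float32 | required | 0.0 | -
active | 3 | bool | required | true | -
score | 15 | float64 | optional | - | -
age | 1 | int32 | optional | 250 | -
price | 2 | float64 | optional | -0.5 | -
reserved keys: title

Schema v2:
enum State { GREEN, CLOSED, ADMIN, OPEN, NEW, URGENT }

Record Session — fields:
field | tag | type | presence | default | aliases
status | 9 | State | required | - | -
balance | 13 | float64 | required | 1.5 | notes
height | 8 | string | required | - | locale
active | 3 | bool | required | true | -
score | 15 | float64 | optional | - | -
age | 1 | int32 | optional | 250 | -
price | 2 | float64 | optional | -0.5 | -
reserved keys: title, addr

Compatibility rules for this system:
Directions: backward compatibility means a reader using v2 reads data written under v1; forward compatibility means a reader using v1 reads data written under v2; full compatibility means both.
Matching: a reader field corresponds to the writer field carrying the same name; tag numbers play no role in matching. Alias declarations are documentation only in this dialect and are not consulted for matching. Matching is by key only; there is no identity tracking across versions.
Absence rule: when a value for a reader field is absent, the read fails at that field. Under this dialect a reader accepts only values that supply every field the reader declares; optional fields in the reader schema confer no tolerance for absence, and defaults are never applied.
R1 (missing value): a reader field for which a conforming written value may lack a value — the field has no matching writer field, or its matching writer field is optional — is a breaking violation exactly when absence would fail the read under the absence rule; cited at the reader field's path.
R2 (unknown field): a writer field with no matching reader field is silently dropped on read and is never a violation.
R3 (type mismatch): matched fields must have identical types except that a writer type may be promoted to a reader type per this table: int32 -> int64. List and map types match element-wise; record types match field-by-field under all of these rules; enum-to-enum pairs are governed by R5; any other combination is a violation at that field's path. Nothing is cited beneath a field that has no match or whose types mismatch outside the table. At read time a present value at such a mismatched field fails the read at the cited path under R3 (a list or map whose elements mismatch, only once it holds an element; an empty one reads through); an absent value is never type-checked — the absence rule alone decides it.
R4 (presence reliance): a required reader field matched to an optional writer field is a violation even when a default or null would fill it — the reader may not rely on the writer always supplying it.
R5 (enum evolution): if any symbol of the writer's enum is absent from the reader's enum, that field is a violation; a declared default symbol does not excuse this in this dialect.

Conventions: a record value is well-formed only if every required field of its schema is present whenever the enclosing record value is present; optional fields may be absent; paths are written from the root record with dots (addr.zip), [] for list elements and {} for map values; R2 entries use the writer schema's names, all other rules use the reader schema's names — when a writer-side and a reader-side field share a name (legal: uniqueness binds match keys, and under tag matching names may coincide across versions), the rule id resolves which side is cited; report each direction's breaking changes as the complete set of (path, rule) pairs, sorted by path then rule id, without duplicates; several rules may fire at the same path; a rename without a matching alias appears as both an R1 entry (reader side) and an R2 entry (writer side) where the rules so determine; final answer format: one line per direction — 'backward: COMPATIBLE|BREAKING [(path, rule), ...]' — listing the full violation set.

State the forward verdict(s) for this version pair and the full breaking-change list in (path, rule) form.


in Session below, arrows point writer -> reader
forward pass over Session, reader schema v1, writer schema v2:
  status: paired with writer status (State -> State; writer required)
  balance: paired with writer balance (float64 -> float64; writer required)
  height: paired with writer height (string -> float32; writer required)
  active: paired with writer active (bool -> bool; writer required)
  score: paired with writer score (float64 -> float64; writer optional)
  age: paired with writer age (int32 -> int32; writer optional)
  price: paired with writer price (float64 -> float64; writer optional)
  breaking: (age, R1)
  breaking: (height, R3)
  breaking: (price, R1)
  breaking: (score, R1)
  breaking: (status, R5)
  forward on Session therefore BREAKING (5)

forward: BREAKING [(age, R1), (height, R3), (price, R1), (score, R1), (status, R5)]


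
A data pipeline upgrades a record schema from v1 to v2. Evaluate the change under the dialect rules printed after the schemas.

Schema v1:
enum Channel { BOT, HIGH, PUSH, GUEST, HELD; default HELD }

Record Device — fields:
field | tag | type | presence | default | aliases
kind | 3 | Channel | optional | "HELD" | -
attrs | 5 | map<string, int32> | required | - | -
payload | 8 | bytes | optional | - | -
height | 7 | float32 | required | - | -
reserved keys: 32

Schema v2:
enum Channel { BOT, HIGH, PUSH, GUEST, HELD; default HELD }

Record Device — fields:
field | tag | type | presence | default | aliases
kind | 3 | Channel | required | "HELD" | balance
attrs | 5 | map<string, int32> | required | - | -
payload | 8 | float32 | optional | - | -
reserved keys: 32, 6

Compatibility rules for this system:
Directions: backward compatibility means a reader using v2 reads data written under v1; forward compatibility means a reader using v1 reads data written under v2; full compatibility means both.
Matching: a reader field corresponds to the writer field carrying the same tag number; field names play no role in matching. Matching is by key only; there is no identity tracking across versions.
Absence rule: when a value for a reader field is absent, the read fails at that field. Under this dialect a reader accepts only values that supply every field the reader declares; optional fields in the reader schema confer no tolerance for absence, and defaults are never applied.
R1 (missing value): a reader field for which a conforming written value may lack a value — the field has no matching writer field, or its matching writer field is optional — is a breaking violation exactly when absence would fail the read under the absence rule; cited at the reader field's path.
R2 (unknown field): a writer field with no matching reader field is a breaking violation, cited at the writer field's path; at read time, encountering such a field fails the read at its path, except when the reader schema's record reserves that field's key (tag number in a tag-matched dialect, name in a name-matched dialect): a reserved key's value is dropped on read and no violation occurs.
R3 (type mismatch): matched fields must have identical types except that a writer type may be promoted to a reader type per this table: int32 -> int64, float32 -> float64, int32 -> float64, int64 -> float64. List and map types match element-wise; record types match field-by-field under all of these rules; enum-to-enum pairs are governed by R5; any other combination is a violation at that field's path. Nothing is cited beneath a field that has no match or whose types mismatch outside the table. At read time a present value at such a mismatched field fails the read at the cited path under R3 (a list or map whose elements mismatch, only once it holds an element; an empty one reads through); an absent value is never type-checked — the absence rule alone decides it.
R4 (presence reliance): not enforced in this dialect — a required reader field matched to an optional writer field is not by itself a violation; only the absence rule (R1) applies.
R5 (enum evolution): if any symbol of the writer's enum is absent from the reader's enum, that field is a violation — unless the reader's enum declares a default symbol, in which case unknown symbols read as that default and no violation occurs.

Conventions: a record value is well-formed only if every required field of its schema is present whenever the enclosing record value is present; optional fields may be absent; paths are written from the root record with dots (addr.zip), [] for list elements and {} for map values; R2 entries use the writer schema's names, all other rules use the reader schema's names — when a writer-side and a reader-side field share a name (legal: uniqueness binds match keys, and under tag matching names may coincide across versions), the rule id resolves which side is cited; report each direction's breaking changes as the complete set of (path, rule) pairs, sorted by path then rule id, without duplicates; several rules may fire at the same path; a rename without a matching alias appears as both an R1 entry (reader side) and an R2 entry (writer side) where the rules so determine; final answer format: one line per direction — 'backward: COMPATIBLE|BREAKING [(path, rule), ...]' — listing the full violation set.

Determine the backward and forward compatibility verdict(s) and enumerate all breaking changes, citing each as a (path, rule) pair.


backward: BREAKING [(height, R2), (kind, R1), (payload, R1), (payload, R3)]; forward: BREAKING [(height, R1), (payload, R1), (payload, R3)]

the writer's type comes first in each Device pair
backward analysis of Device with v2 as reader and v1 as writer:
  kind: paired with writer kind (Channel -> Channel; writer optional)
  attrs: paired with writer attrs (map<string, int32> -> map<string, int32>; writer required)
  payload: paired with writer payload (bytes -> float32; writer optional)
  writer field height has no reader counterpart
  breaking: (height, R2)
  breaking: (kind, R1)
  breaking: (payload, R1)
  breaking: (payload, R3)
  => backward verdict for Device: BREAKING, 4 violation(s)
forward analysis of Device with v1 as reader and v2 as writer:
  kind: paired with writer kind (Channel -> Channel; writer required)
  attrs: paired with writer attrs (map<string, int32> -> map<string, int32>; writer required)
  payload: paired with writer payload (float32 -> bytes; writer optional)
  no writer field matches reader height
  breaking: (height, R1)
  breaking: (payload, R1)
  breaking: (payload, R3)
  => forward verdict for Device: BREAKING, 3 violation(s)


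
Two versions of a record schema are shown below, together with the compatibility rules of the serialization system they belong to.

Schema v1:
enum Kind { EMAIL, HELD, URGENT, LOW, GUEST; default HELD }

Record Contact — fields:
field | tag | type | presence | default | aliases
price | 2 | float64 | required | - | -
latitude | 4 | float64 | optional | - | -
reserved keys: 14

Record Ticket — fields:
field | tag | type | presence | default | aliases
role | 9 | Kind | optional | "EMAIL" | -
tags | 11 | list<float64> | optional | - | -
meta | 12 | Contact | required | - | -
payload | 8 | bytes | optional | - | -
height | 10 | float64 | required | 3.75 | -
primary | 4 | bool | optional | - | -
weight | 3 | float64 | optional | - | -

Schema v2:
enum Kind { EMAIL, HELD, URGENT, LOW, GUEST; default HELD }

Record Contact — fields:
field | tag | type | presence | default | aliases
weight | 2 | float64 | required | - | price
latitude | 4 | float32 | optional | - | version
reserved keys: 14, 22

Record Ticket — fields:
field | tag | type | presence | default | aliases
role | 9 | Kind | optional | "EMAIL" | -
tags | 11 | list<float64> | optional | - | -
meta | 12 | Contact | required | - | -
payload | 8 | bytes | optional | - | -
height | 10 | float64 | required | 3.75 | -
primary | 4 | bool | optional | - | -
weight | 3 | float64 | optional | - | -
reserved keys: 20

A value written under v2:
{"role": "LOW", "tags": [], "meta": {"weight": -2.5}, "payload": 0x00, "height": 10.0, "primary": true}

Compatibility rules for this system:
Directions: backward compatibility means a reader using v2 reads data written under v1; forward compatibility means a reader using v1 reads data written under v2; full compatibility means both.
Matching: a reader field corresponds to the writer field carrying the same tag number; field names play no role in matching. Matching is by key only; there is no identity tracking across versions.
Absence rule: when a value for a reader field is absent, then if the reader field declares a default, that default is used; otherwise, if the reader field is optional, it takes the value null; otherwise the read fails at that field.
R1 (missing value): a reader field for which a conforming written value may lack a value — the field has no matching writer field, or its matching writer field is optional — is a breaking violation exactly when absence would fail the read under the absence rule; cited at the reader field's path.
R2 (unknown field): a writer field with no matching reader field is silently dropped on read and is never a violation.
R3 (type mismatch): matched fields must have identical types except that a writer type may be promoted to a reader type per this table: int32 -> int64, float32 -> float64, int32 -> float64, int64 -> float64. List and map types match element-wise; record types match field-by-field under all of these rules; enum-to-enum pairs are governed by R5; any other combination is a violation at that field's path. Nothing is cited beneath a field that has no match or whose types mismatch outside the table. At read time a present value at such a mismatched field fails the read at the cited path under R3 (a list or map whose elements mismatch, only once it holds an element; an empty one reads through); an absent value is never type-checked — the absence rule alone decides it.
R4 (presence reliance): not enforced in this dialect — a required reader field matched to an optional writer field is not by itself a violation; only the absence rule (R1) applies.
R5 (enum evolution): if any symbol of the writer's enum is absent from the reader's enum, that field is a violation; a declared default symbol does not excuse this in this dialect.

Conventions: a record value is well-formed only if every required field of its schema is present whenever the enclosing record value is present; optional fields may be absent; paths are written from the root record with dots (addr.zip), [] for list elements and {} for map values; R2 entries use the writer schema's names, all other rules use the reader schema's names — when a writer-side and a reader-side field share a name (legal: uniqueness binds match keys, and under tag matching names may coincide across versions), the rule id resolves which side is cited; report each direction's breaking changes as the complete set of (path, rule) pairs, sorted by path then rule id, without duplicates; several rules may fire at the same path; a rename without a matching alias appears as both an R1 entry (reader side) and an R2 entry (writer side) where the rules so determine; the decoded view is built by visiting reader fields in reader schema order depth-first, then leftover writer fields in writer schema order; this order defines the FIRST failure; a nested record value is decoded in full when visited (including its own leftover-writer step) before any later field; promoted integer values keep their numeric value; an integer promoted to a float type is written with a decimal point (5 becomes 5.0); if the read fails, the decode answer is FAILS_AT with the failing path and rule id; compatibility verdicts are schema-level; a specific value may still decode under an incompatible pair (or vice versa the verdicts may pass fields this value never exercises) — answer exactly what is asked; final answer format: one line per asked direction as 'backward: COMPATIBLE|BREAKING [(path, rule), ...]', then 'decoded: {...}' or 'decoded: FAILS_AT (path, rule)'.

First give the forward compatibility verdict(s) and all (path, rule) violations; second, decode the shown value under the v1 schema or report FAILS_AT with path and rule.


arrows below run writer -> reader for Ticket
forward analysis of Ticket with v1 as reader and v2 as writer:
  role: Kind -> Kind, writer optional; from role
  tags: list<float64> -> list<float64>, writer optional; from tags
  meta: Contact -> Contact, writer required; from meta
  payload: bytes -> bytes, writer optional; from payload
  height: float64 -> float64, writer required; from height
  primary: bool -> bool, writer optional; from primary
  weight: float64 -> float64, writer optional; from weight
  meta.price: float64 -> float64, writer required; from meta.weight
  meta.latitude: float32 -> float64, writer optional; from meta.latitude
  => forward: COMPATIBLE
migrating the Ticket value to v1:
  role := "LOW"
  tags := []
  meta.price := -2.5 (from writer weight)
  meta.latitude := null (not supplied -> null)
  payload := 0x00
  height := 10.0
  primary := true
  weight := null (not supplied -> null)
  => decoded: {"role": "LOW", "tags": [], "meta": {"price": -2.5, "latitude": null}, "payload": 0x00, "height": 10.0, "primary": true, "weight": null}
diffs on Ticket not affecting the asked answer:
  field latitude in record Contact: type float64 changed to float32 -> its effect on Ticket is confined to the backward direction, not asked
  renamed field price to weight in record Contact (alias price declared on the renamed field) -> no rule fires on it in Ticket's dialect; the asked verdict holds

forward: COMPATIBLE []; decoded: {"role": "LOW", "tags": [], "meta": {"price": -2.5, "latitude": null}, "payload": 0x00, "height": 10.0, "primary": true, "weight": null}


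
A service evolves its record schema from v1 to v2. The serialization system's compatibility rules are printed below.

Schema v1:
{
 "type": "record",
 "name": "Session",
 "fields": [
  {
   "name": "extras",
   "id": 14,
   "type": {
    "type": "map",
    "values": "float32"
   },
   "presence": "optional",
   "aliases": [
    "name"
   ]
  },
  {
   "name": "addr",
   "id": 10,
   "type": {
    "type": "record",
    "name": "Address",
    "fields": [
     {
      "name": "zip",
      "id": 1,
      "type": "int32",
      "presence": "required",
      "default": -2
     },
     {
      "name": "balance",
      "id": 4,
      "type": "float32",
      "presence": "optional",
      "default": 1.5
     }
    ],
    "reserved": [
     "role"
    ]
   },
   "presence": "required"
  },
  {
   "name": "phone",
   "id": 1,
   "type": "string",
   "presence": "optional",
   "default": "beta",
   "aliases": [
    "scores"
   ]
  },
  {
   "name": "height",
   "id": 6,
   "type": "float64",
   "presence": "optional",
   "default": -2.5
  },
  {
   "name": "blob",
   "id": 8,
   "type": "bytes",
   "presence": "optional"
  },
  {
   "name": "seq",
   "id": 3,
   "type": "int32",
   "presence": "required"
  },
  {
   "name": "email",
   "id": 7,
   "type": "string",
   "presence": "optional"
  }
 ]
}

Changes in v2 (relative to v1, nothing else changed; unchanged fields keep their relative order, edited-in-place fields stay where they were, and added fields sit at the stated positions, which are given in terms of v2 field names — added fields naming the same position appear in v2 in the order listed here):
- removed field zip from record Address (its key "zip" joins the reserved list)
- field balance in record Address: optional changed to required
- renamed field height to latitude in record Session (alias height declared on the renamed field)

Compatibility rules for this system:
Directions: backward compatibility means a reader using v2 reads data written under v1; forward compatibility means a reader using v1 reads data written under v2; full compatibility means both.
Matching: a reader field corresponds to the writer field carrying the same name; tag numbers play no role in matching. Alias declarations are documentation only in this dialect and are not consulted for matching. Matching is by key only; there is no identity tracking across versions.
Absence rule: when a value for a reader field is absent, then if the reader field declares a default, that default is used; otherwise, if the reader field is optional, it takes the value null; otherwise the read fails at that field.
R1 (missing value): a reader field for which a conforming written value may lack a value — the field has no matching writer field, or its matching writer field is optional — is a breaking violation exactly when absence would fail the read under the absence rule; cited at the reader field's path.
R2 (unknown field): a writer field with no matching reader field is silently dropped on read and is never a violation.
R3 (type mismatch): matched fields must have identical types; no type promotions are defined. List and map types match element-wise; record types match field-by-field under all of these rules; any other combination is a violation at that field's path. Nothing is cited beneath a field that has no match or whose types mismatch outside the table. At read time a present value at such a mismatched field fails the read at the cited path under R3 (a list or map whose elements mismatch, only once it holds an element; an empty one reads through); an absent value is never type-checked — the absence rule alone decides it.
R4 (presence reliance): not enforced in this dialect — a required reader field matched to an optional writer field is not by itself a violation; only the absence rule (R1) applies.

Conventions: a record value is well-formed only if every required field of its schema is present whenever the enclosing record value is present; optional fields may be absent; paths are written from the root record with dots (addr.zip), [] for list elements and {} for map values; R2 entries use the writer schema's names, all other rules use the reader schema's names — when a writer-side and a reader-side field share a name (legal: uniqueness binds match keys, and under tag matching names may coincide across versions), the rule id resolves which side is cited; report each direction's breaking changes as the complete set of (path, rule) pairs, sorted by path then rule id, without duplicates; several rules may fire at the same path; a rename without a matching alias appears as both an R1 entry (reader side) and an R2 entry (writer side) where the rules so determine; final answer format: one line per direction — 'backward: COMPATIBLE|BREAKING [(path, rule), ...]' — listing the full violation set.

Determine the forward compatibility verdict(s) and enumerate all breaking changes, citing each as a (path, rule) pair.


in Session below, arrows point writer -> reader
forward for Session (reader v1, writer v2):
  extras: paired with writer extras (map<string, float32> -> map<string, float32>; writer optional)
  addr: paired with writer addr (Address -> Address; writer required)
  phone: paired with writer phone (string -> string; writer optional)
  height: no writer match
  blob: paired with writer blob (bytes -> bytes; writer optional)
  seq: paired with writer seq (int32 -> int32; writer required)
  email: paired with writer email (string -> string; writer optional)
  latitude (writer side), unknown to reader
  addr.zip: no writer match
  addr.balance: paired with writer addr.balance (float32 -> float32; writer required)
  => forward: COMPATIBLE
remaining Session differences; none change what is asked:
  removed field zip from record Address (its key "zip" joins the reserved list) -> triggers nothing under Session's printed rules — same verdict
  field balance in record Address: optional changed to required -> triggers nothing under Session's printed rules — same verdict
  renamed field height to latitude in record Session (alias height declared on the renamed field) -> triggers nothing under Session's printed rules — same verdict

forward: COMPATIBLE []


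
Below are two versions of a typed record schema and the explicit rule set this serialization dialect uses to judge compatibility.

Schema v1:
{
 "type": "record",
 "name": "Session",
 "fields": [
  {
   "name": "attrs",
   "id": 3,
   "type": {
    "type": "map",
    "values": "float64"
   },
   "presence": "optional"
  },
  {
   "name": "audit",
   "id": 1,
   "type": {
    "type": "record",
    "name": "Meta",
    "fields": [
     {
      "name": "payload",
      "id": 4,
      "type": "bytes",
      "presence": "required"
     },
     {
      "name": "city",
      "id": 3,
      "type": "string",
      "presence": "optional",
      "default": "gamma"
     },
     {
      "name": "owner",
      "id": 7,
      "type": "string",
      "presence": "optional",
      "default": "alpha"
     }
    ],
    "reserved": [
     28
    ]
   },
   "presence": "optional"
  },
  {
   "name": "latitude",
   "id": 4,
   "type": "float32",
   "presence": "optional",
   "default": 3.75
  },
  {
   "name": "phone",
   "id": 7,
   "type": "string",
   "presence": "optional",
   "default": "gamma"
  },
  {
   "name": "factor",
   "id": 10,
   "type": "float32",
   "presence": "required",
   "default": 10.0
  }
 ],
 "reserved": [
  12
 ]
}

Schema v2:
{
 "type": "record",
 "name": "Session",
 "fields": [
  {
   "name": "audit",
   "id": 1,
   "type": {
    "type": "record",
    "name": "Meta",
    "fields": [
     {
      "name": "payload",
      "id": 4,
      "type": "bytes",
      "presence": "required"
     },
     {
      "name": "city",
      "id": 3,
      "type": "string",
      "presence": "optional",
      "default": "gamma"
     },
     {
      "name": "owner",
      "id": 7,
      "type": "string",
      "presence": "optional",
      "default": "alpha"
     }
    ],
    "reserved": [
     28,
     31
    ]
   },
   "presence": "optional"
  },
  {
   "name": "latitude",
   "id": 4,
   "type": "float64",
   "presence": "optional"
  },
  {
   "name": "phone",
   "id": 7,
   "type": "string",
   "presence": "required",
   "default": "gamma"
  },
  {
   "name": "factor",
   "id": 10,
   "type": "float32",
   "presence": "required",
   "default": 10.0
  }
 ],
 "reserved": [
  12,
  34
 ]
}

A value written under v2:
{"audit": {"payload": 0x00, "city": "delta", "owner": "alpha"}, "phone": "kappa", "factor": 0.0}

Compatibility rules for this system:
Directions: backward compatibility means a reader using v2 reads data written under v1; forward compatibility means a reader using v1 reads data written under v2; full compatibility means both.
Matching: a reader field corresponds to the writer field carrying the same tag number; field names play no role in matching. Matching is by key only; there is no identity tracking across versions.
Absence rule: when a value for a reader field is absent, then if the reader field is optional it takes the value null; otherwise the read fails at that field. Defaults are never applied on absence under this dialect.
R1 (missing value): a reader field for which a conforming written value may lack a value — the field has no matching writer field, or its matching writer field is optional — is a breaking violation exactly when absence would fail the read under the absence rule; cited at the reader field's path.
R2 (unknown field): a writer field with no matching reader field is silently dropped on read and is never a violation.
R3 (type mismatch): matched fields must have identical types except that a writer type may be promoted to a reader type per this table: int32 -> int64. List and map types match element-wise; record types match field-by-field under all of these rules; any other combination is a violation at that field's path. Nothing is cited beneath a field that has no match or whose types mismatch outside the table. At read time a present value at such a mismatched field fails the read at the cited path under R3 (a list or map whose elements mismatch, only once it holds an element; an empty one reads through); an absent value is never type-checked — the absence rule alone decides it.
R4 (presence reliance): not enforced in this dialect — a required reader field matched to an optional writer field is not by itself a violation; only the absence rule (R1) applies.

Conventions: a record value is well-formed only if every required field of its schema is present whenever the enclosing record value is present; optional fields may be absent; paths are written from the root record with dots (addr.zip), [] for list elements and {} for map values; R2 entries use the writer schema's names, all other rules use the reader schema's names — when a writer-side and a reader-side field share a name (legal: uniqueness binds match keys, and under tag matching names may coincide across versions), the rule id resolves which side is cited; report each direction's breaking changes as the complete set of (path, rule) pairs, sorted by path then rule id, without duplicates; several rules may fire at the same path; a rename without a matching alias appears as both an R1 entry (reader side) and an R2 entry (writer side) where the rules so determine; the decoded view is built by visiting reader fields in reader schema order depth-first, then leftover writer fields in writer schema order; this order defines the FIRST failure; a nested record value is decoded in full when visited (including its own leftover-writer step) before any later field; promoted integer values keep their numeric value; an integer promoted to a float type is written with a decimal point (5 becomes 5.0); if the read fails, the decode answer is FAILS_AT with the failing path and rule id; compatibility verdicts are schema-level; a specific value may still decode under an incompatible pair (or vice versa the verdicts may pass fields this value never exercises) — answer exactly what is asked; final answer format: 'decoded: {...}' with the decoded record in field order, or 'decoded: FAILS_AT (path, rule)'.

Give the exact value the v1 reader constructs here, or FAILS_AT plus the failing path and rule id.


the writer's type comes first in each Session pair
decode (reader v1):
  attrs := null (missing; optional => null)
  audit.payload := 0x00
  audit.city := "delta"
  audit.owner := "alpha"
  latitude := null (missing; optional => null)
  phone := "kappa"
  factor := 0.0
  => decoded: {"attrs": null, "audit": {"payload": 0x00, "city": "delta", "owner": "alpha"}, "latitude": null, "phone": "kappa", "factor": 0.0}
ruling out the remaining Session differences:
  removed field attrs from record Session -> fires no rule on Session under this dialect and leaves the result unchanged
  field latitude in record Session: type float32 changed to float64 (its default is dropped) -> shifts the Session verdicts, not this decode
  field phone in record Session: optional changed to required -> shifts the Session verdicts, not this decode

decoded: {"attrs": null, "audit": {"payload": 0x00, "city": "delta", "owner": "alpha"}, "latitude": null, "phone": "kappa", "factor": 0.0}


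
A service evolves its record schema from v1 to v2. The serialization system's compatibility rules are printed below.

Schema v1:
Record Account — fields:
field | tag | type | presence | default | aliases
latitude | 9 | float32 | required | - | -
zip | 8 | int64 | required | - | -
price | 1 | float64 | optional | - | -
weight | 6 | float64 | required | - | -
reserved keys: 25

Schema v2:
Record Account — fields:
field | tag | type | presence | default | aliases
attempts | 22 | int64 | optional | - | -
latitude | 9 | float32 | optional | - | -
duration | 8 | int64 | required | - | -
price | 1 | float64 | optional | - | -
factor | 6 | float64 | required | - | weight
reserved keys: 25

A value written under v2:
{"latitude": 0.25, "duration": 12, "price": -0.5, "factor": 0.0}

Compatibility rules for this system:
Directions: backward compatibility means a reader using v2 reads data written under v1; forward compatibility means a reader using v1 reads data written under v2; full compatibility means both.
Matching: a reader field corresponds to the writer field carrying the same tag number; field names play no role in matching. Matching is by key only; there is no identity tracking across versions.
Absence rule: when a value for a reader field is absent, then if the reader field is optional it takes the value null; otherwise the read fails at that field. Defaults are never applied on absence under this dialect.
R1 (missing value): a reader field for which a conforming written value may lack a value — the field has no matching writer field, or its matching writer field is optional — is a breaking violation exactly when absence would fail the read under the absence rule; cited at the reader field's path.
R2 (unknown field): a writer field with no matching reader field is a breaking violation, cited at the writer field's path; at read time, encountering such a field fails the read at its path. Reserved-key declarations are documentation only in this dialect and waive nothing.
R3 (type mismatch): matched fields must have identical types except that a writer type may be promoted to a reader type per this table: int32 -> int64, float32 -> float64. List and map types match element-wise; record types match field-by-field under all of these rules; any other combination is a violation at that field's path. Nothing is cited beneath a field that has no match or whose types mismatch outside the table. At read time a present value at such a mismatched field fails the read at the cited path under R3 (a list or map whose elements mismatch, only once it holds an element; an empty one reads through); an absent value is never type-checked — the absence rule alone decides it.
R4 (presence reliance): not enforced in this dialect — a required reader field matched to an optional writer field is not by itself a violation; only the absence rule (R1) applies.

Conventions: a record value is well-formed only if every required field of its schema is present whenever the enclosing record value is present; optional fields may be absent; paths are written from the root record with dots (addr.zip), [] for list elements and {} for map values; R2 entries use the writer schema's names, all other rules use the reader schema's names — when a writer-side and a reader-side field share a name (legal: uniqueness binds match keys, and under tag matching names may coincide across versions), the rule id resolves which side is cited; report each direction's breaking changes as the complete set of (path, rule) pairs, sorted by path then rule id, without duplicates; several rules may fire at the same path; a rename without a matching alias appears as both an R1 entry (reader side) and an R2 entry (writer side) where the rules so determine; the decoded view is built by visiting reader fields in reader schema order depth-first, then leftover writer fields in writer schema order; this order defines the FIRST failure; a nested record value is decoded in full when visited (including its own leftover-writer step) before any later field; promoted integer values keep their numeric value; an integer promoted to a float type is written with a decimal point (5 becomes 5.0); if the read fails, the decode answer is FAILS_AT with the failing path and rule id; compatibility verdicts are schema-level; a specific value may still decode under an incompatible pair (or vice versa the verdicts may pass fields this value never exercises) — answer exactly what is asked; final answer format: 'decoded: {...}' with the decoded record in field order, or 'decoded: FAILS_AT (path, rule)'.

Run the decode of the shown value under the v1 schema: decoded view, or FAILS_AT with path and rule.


decoded: {"latitude": 0.25, "zip": 12, "price": -0.5, "weight": 0.0}

arrows below run writer -> reader for Account
decode walk for Account under reader schema v1:
  latitude := 0.25
  zip := 12 (from writer duration)
  price := -0.5
  weight := 0.0 (from writer factor)
  => decoded: {"latitude": 0.25, "zip": 12, "price": -0.5, "weight": 0.0}
diffs on Account not affecting the asked answer:
  renamed field zip to duration in record Account -> fires no rule on Account under this dialect and leaves the result unchanged
  field latitude in record Account: required changed to optional -> shifts the Account verdicts, not this decode
  renamed field weight to factor in record Account (alias weight declared on the renamed field) -> fires no rule on Account under this dialect and leaves the result unchanged
  added field attempts to record Account: optional int64, tag 22 (in v2 it sits immediately before latitude) -> shifts the Account verdicts, not this decode


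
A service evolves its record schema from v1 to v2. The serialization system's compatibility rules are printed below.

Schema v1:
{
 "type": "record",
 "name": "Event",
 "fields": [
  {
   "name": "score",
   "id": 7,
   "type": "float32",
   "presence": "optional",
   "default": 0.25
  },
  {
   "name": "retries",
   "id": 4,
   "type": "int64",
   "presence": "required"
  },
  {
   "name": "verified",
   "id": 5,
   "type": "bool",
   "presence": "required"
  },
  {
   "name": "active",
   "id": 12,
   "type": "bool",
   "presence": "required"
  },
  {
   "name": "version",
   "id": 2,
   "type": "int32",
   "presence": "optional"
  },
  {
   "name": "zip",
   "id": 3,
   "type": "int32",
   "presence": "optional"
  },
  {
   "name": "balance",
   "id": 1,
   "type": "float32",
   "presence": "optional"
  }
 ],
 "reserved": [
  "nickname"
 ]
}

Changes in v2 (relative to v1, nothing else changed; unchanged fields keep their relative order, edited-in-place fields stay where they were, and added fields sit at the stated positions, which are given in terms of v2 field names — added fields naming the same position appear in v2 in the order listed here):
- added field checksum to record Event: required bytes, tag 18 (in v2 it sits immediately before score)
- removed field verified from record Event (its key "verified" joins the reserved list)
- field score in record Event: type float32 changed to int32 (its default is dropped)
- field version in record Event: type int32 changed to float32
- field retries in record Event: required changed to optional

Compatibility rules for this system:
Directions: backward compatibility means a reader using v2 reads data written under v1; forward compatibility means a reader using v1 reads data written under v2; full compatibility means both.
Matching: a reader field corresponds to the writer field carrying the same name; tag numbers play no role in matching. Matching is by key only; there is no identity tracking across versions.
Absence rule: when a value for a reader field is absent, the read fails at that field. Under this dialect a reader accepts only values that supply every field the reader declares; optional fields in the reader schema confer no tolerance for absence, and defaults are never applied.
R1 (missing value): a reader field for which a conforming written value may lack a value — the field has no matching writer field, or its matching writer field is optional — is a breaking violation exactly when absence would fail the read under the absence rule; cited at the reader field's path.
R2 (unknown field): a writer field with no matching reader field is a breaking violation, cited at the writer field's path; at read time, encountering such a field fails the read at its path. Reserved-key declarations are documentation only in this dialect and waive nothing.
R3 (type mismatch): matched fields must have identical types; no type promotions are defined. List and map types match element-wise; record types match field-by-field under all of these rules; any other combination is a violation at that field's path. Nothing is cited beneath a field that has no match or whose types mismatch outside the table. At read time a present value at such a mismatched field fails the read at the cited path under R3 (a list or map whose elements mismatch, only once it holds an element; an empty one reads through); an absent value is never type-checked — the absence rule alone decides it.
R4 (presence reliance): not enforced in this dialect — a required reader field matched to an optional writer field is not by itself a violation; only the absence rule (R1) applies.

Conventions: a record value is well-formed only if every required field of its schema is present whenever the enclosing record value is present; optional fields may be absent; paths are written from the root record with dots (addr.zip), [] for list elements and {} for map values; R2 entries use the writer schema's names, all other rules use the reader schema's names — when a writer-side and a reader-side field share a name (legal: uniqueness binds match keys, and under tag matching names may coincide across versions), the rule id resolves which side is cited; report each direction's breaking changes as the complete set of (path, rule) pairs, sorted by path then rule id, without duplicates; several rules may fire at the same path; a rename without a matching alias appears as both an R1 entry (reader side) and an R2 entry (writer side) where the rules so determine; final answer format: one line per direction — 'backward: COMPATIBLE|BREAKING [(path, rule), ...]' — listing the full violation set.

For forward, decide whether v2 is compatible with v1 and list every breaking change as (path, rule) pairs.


arrows below run writer -> reader for Event
forward for Event (reader v1, writer v2):
  score: paired with writer score (int32 -> float32; writer optional)
  retries: paired with writer retries (int64 -> int64; writer optional)
  no writer field matches reader verified
  active: paired with writer active (bool -> bool; writer required)
  version: paired with writer version (float32 -> int32; writer optional)
  zip: paired with writer zip (int32 -> int32; writer optional)
  balance: paired with writer balance (float32 -> float32; writer optional)
  writer checksum: unknown to reader
  breaking: (balance, R1)
  breaking: (checksum, R2)
  breaking: (retries, R1)
  breaking: (score, R1)
  breaking: (score, R3)
  breaking: (verified, R1)
  breaking: (version, R1)
  breaking: (version, R3)
  breaking: (zip, R1)
  => 9 violation(s): forward is BREAKING for Event

forward: BREAKING [(balance, R1), (checksum, R2), (retries, R1), (score, R1), (score, R3), (verified, R1), (version, R1), (version, R3), (zip, R1)]
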